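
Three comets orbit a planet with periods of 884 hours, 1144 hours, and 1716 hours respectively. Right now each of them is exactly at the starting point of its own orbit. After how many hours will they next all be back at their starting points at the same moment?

58344 hours

They coincide at every common multiple of the periods; the first is the LCM.
884 = 2^2 × 13 × 17
1144 = 2^3 × 11 × 13
1716 = 2^2 × 3 × 11 × 13
LCM(884, 1144, 1716) = 2^3 × 3 × 11 × 13 × 17 = 58344.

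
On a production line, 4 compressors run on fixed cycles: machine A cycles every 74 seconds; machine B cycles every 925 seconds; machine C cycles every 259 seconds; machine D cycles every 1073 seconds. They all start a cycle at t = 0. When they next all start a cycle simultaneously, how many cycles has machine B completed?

All finish a whole number of cycles simultaneously at t = LCM of the periods.
74 = 2 × 37
925 = 5^2 × 37
259 = 7 × 37
1073 = 29 × 37
LCM(74, 925, 259, 1073) = 2 × 5^2 × 7 × 29 × 37 = 375550.
Cycles for period 925: 375550 / 925 = 406.

406 cycles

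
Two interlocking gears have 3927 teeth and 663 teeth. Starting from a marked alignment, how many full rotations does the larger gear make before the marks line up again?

They are all back at their starting positions together after one LCM of the periods.
3927 = 3 × 7 × 11 × 17
663 = 3 × 13 × 17
LCM(3927, 663) = 3 × 7 × 11 × 13 × 17 = 51051.
Rotations for period 3927: 51051 / 3927 = 13.

13 rotations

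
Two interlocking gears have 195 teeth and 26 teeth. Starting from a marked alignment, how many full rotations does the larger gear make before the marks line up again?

The first common completion time is the LCM of the periods.
195 = 3 × 5 × 13
26 = 2 × 13
LCM(195, 26) = 2 × 3 × 5 × 13 = 390.
Rotations for period 195: 390 / 195 = 2.

2 rotations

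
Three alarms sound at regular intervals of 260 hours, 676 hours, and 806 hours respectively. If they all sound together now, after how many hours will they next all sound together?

They coincide at every common multiple of the periods; the first is the LCM.
260 = 2^2 × 5 × 13
676 = 2^2 × 13^2
806 = 2 × 13 × 31
LCM(260, 676, 806) = 2^2 × 5 × 13^2 × 31 = 104780.

104780 hours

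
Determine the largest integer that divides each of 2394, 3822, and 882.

42

2394 = 2 × 3^2 × 7 × 19
3822 = 2 × 3 × 7^2 × 13
882 = 2 × 3^2 × 7^2
gcd(2394, 3822, 882) = 2 × 3 × 7 = 42.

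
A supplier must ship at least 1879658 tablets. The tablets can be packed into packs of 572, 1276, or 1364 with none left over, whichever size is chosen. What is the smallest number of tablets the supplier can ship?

2056912

The number of tablets must be a common multiple of 572, 1276, and 1364, so a multiple of their LCM.
572 = 2^2 × 11 × 13
1276 = 2^2 × 11 × 29
1364 = 2^2 × 11 × 31
LCM(572, 1276, 1364) = 2^2 × 11 × 13 × 29 × 31 = 514228.
Smallest multiple of 514228 that is ≥ 1879658: ⌈1879658/514228⌉ × 514228 = 4 × 514228 = 2056912.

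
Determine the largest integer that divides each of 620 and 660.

20

620 = 2^2 × 5 × 31
660 = 2^2 × 3 × 5 × 11
gcd(620, 660) = 2^2 × 5 = 20.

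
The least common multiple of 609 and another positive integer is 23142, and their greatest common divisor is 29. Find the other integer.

gcd × lcm = product of the two integers, so the other integer is (29 × 23142) / 609 = 1102.

1102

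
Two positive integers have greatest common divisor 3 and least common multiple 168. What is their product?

504

For any two positive integers, gcd × lcm = product = 3 × 168 = 504.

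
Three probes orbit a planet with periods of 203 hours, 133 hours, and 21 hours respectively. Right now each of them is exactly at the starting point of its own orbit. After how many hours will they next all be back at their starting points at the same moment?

We need the least common multiple of the intervals.
203 = 7 × 29
133 = 7 × 19
21 = 3 × 7
LCM(203, 133, 21) = 3 × 7 × 19 × 29 = 11571.

11571 hours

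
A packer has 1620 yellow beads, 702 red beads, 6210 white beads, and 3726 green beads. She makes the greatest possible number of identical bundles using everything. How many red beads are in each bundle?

Number of bundles = gcd(1620, 702, 6210, 3726).
1620 = 2^2 × 3^4 × 5
702 = 2 × 3^3 × 13
6210 = 2 × 3^3 × 5 × 23
3726 = 2 × 3^4 × 23
gcd(1620, 702, 6210, 3726) = 2 × 3^3 = 54.
red beads per bundle = 702 / 54 = 13.

13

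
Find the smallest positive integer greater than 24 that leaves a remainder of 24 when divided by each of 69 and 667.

N − 24 must be a common multiple of 69 and 667.
69 = 3 × 23
667 = 23 × 29
LCM(69, 667) = 3 × 23 × 29 = 2001.
Smallest N > 24 is LCM + 24 = 2001 + 24 = 2025.

2025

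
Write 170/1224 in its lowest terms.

5/36

170 = 2 × 5 × 17
1224 = 2^3 × 3^2 × 17
gcd(170, 1224) = 2 × 17 = 34.
Divide numerator and denominator by 34: 170/1224 = 5/36.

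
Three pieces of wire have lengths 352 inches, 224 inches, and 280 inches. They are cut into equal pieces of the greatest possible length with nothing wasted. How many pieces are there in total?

107

Piece length = gcd(352, 224, 280).
352 = 2^5 × 11
224 = 2^5 × 7
280 = 2^3 × 5 × 7
gcd(352, 224, 280) = 2^3 = 8.
Total pieces = 352/8 + 224/8 + 280/8 = 44 + 28 + 35 = 107.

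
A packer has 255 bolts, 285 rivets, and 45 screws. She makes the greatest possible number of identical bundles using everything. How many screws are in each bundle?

3

Number of bundles = gcd(255, 285, 45).
255 = 3 × 5 × 17
285 = 3 × 5 × 19
45 = 3^2 × 5
gcd(255, 285, 45) = 3 × 5 = 15.
screws per bundle = 45 / 15 = 3.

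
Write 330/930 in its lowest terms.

330 = 2 × 3 × 5 × 11
930 = 2 × 3 × 5 × 31
gcd(330, 930) = 2 × 3 × 5 = 30.
Divide numerator and denominator by 30: 330/930 = 11/31.

11/31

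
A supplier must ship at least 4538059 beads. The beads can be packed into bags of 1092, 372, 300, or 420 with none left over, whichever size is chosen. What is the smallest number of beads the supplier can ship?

The number of beads must be a common multiple of 1092, 372, 300, and 420, so a multiple of their LCM.
1092 = 2^2 × 3 × 7 × 13
372 = 2^2 × 3 × 31
300 = 2^2 × 3 × 5^2
420 = 2^2 × 3 × 5 × 7
LCM(1092, 372, 300, 420) = 2^2 × 3 × 5^2 × 7 × 13 × 31 = 846300.
Smallest multiple of 846300 that is ≥ 4538059: ⌈4538059/846300⌉ × 846300 = 6 × 846300 = 5077800.

5077800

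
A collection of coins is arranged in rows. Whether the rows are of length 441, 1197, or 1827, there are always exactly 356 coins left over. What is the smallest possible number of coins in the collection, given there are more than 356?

243347

N − 356 must be a common multiple of 441, 1197, and 1827.
441 = 3^2 × 7^2
1197 = 3^2 × 7 × 19
1827 = 3^2 × 7 × 29
LCM(441, 1197, 1827) = 3^2 × 7^2 × 19 × 29 = 242991.
Smallest N > 356 is LCM + 356 = 242991 + 356 = 243347.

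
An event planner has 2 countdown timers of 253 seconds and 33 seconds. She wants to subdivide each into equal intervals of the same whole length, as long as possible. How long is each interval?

11 seconds

By the Euclidean algorithm:
253 = 7 × 33 + 22
33 = 1 × 22 + 11
22 = 2 × 11 + 0
gcd(253, 33) = 11.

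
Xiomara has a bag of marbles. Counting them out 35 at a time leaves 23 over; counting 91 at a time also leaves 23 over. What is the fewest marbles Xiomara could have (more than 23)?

N − 23 must be a common multiple of 35 and 91.
35 = 5 × 7
91 = 7 × 13
LCM(35, 91) = 5 × 7 × 13 = 455.
Smallest N > 23 is LCM + 23 = 455 + 23 = 478.

478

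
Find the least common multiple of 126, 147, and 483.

126 = 2 × 3^2 × 7
147 = 3 × 7^2
483 = 3 × 7 × 23
LCM(126, 147, 483) = 2 × 3^2 × 7^2 × 23 = 20286.

20286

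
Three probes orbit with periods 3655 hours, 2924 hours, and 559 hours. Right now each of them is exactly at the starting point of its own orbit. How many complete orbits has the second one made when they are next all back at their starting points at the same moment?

They are all back at their starting positions together after one LCM of the periods.
3655 = 5 × 17 × 43
2924 = 2^2 × 17 × 43
559 = 13 × 43
LCM(3655, 2924, 559) = 2^2 × 5 × 13 × 17 × 43 = 190060.
Orbits for period 2924: 190060 / 2924 = 65.

65 orbits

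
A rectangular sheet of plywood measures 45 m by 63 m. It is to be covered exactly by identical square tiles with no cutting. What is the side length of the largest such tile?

The tile side must divide both 45 and 63, so the largest is their gcd.
45 = 3^2 × 5
63 = 3^2 × 7
gcd(45, 63) = 3^2 = 9.

9 m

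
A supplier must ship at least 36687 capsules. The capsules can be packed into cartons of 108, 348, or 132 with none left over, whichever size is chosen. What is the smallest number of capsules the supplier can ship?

68904

The number of capsules must be a common multiple of 108, 348, and 132, so a multiple of their LCM.
108 = 2^2 × 3^3
348 = 2^2 × 3 × 29
132 = 2^2 × 3 × 11
LCM(108, 348, 132) = 2^2 × 3^3 × 11 × 29 = 34452.
Smallest multiple of 34452 that is ≥ 36687: ⌈36687/34452⌉ × 34452 = 2 × 34452 = 68904.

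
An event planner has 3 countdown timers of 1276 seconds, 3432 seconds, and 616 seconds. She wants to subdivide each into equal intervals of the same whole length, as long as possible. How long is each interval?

The interval must divide each timer length; the longest such is the gcd.
1276 = 2^2 × 11 × 29
3432 = 2^3 × 3 × 11 × 13
616 = 2^3 × 7 × 11
gcd(1276, 3432, 616) = 2^2 × 11 = 44.

44 seconds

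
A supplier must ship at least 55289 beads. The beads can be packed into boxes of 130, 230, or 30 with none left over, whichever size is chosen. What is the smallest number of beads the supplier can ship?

62790

The number of beads must be a common multiple of 130, 230, and 30, so a multiple of their LCM.
130 = 2 × 5 × 13
230 = 2 × 5 × 23
30 = 2 × 3 × 5
LCM(130, 230, 30) = 2 × 3 × 5 × 13 × 23 = 8970.
Smallest multiple of 8970 that is ≥ 55289: ⌈55289/8970⌉ × 8970 = 7 × 8970 = 62790.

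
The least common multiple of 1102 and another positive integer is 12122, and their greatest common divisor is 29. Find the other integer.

gcd × lcm = product of the two integers, so the other integer is (29 × 12122) / 1102 = 319.

319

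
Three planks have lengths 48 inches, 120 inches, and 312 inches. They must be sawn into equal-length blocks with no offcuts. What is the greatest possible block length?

24 inches

The block length must divide every plank, so the greatest is gcd(48, 120, 312).
48 = 2^4 × 3
120 = 2^3 × 3 × 5
312 = 2^3 × 3 × 13
gcd(48, 120, 312) = 2^3 × 3 = 24.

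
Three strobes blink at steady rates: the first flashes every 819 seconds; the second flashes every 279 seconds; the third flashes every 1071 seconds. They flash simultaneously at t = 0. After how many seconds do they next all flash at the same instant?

431613 seconds

The first simultaneous occurrence is after LCM of the individual periods.
819 = 3^2 × 7 × 13
279 = 3^2 × 31
1071 = 3^2 × 7 × 17
LCM(819, 279, 1071) = 3^2 × 7 × 13 × 17 × 31 = 431613.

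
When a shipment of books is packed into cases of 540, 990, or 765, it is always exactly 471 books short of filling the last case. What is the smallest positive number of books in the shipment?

Being 471 short of a full case of size k means N ≡ −471 (mod k), i.e. N + 471 is a multiple of each size.
540 = 2^2 × 3^3 × 5
990 = 2 × 3^2 × 5 × 11
765 = 3^2 × 5 × 17
LCM(540, 990, 765) = 2^2 × 3^3 × 5 × 11 × 17 = 100980.
Smallest positive N is 100980 − 471 = 100509.

100509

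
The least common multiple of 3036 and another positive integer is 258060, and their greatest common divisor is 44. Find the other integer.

gcd × lcm = product of the two integers, so the other integer is (44 × 258060) / 3036 = 3740.

3740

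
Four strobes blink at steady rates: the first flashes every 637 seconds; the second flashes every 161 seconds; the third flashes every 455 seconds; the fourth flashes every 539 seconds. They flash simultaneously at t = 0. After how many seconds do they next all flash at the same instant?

They coincide at every common multiple of the periods; the first is the LCM.
637 = 7^2 × 13
161 = 7 × 23
455 = 5 × 7 × 13
539 = 7^2 × 11
LCM(637, 161, 455, 539) = 5 × 7^2 × 11 × 13 × 23 = 805805.

805805 seconds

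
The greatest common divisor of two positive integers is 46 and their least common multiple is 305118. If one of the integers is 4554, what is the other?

For two integers, gcd × lcm = product, so the other is (46 × 305118) / 4554 = 14035428 / 4554 = 3082.

3082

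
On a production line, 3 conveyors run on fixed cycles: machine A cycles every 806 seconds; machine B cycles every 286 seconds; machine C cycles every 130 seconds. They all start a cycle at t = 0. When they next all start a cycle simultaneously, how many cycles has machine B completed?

155 cycles

The first common completion time is the LCM of the periods.
806 = 2 × 13 × 31
286 = 2 × 11 × 13
130 = 2 × 5 × 13
LCM(806, 286, 130) = 2 × 5 × 11 × 13 × 31 = 44330.
Cycles for period 286: 44330 / 286 = 155.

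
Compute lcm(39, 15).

39 = 3 × 13
15 = 3 × 5
LCM(39, 15) = 3 × 5 × 13 = 195.

195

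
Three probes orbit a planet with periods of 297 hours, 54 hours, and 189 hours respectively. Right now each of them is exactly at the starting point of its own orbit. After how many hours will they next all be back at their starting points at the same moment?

4158 hours

They coincide at every common multiple of the periods; the first is the LCM.
297 = 3^3 × 11
54 = 2 × 3^3
189 = 3^3 × 7
LCM(297, 54, 189) = 2 × 3^3 × 7 × 11 = 4158.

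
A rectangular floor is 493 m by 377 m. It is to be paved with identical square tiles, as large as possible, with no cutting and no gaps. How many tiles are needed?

221

Tile side = gcd(493, 377).
493 = 17 × 29
377 = 13 × 29
gcd(493, 377) = 29.
Tiles: (493/29) × (377/29) = 17 × 13 = 221.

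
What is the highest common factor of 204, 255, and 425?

17

204 = 2^2 × 3 × 17
255 = 3 × 5 × 17
425 = 5^2 × 17
gcd(204, 255, 425) = 17.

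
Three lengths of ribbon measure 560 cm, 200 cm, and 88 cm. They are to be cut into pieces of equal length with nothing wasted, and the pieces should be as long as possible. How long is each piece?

Each piece length must divide every original length, so the longest possible is gcd(560, 200, 88).
560 = 2^4 × 5 × 7
200 = 2^3 × 5^2
88 = 2^3 × 11
gcd(560, 200, 88) = 2^3 = 8.

8 cm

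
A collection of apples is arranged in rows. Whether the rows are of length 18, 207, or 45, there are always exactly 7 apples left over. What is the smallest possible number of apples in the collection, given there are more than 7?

2077

N − 7 must be a common multiple of 18, 207, and 45.
18 = 2 × 3^2
207 = 3^2 × 23
45 = 3^2 × 5
LCM(18, 207, 45) = 2 × 3^2 × 5 × 23 = 2070.
Smallest N > 7 is LCM + 7 = 2070 + 7 = 2077.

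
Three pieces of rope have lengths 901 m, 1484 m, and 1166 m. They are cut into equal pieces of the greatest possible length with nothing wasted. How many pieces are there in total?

67

Piece length = gcd(901, 1484, 1166).
901 = 17 × 53
1484 = 2^2 × 7 × 53
1166 = 2 × 11 × 53
gcd(901, 1484, 1166) = 53.
Total pieces = 901/53 + 1484/53 + 1166/53 = 17 + 28 + 22 = 67.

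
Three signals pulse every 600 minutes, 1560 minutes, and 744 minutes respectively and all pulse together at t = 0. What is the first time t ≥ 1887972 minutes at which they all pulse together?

Joint pulses occur at multiples of LCM(600, 1560, 744).
600 = 2^3 × 3 × 5^2
1560 = 2^3 × 3 × 5 × 13
744 = 2^3 × 3 × 31
LCM(600, 1560, 744) = 2^3 × 3 × 5^2 × 13 × 31 = 241800.
Smallest multiple of 241800 that is ≥ 1887972: ⌈1887972/241800⌉ × 241800 = 8 × 241800 = 1934400.

1934400 minutes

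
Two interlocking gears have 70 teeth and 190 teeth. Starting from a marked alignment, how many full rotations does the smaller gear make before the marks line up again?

19 rotations

All finish a whole number of cycles simultaneously at t = LCM of the periods.
70 = 2 × 5 × 7
190 = 2 × 5 × 19
LCM(70, 190) = 2 × 5 × 7 × 19 = 1330.
Rotations for period 70: 1330 / 70 = 19.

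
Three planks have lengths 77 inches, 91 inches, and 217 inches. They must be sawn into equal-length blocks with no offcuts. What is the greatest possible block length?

The block length must divide every plank, so the greatest is gcd(77, 91, 217).
77 = 7 × 11
91 = 7 × 13
217 = 7 × 31
gcd(77, 91, 217) = 7.

7 inches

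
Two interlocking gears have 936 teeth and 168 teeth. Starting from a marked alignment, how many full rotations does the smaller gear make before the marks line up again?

All finish a whole number of cycles simultaneously at t = LCM of the periods.
936 = 2^3 × 3^2 × 13
168 = 2^3 × 3 × 7
LCM(936, 168) = 2^3 × 3^2 × 7 × 13 = 6552.
Rotations for period 168: 6552 / 168 = 39.

39 rotations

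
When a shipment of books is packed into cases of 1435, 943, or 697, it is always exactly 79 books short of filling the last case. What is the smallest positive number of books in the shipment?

Being 79 short of a full case of size k means N ≡ −79 (mod k), i.e. N + 79 is a multiple of each size.
1435 = 5 × 7 × 41
943 = 23 × 41
697 = 17 × 41
LCM(1435, 943, 697) = 5 × 7 × 17 × 23 × 41 = 561085.
Smallest positive N is 561085 − 79 = 561006.

561006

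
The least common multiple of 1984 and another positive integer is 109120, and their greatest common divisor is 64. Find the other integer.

gcd × lcm = product of the two integers, so the other integer is (64 × 109120) / 1984 = 3520.

3520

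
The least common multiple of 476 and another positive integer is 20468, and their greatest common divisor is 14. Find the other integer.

602

gcd × lcm = product of the two integers, so the other integer is (14 × 20468) / 476 = 602.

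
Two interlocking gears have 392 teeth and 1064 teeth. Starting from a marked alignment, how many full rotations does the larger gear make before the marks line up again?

They are all back at their starting positions together after one LCM of the periods.
392 = 2^3 × 7^2
1064 = 2^3 × 7 × 19
LCM(392, 1064) = 2^3 × 7^2 × 19 = 7448.
Rotations for period 1064: 7448 / 1064 = 7.

7 rotations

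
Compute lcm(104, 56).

728

104 = 2^3 × 13
56 = 2^3 × 7
LCM(104, 56) = 2^3 × 7 × 13 = 728.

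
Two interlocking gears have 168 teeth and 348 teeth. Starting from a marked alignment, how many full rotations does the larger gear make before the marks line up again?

14 rotations

The first common completion time is the LCM of the periods.
168 = 2^3 × 3 × 7
348 = 2^2 × 3 × 29
LCM(168, 348) = 2^3 × 3 × 7 × 29 = 4872.
Rotations for period 348: 4872 / 348 = 14.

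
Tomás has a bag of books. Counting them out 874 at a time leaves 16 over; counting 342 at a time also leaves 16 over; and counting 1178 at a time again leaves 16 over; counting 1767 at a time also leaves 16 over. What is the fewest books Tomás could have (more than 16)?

243862

N − 16 must be a common multiple of 874, 342, 1178, and 1767.
874 = 2 × 19 × 23
342 = 2 × 3^2 × 19
1178 = 2 × 19 × 31
1767 = 3 × 19 × 31
LCM(874, 342, 1178, 1767) = 2 × 3^2 × 19 × 23 × 31 = 243846.
Smallest N > 16 is LCM + 16 = 243846 + 16 = 243862.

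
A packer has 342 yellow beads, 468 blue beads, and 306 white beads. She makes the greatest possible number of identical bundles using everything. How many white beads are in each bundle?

17

Number of bundles = gcd(342, 468, 306).
342 = 2 × 3^2 × 19
468 = 2^2 × 3^2 × 13
306 = 2 × 3^2 × 17
gcd(342, 468, 306) = 2 × 3^2 = 18.
white beads per bundle = 306 / 18 = 17.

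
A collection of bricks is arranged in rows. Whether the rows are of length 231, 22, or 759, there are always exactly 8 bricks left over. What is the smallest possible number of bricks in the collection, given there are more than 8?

N − 8 must be a common multiple of 231, 22, and 759.
231 = 3 × 7 × 11
22 = 2 × 11
759 = 3 × 11 × 23
LCM(231, 22, 759) = 2 × 3 × 7 × 11 × 23 = 10626.
Smallest N > 8 is LCM + 8 = 10626 + 8 = 10634.

10634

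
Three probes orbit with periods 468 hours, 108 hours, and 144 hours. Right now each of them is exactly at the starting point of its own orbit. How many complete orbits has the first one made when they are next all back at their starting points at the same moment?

The first common completion time is the LCM of the periods.
468 = 2^2 × 3^2 × 13
108 = 2^2 × 3^3
144 = 2^4 × 3^2
LCM(468, 108, 144) = 2^4 × 3^3 × 13 = 5616.
Orbits for period 468: 5616 / 468 = 12.

12 orbits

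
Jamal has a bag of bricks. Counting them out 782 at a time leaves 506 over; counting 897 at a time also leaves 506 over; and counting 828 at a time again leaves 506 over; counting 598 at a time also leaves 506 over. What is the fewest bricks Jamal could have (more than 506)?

183494

N − 506 must be a common multiple of 782, 897, 828, and 598.
782 = 2 × 17 × 23
897 = 3 × 13 × 23
828 = 2^2 × 3^2 × 23
598 = 2 × 13 × 23
LCM(782, 897, 828, 598) = 2^2 × 3^2 × 13 × 17 × 23 = 182988.
Smallest N > 506 is LCM + 506 = 182988 + 506 = 183494.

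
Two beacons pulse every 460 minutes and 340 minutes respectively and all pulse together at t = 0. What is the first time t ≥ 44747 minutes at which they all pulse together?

46920 minutes

Joint pulses occur at multiples of LCM(460, 340).
460 = 2^2 × 5 × 23
340 = 2^2 × 5 × 17
LCM(460, 340) = 2^2 × 5 × 17 × 23 = 7820.
Smallest multiple of 7820 that is ≥ 44747: ⌈44747/7820⌉ × 7820 = 6 × 7820 = 46920.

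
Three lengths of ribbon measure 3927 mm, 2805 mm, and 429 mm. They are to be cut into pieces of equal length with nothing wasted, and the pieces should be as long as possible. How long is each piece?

Each piece length must divide every original length, so the longest possible is gcd(3927, 2805, 429).
3927 = 3 × 7 × 11 × 17
2805 = 3 × 5 × 11 × 17
429 = 3 × 11 × 13
gcd(3927, 2805, 429) = 3 × 11 = 33.

33 mm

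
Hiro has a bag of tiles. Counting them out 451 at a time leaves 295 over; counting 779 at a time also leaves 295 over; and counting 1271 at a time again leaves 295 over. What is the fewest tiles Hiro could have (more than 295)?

N − 295 must be a common multiple of 451, 779, and 1271.
451 = 11 × 41
779 = 19 × 41
1271 = 31 × 41
LCM(451, 779, 1271) = 11 × 19 × 31 × 41 = 265639.
Smallest N > 295 is LCM + 295 = 265639 + 295 = 265934.

265934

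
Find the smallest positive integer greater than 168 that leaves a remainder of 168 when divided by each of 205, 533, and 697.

N − 168 must be a common multiple of 205, 533, and 697.
205 = 5 × 41
533 = 13 × 41
697 = 17 × 41
LCM(205, 533, 697) = 5 × 13 × 17 × 41 = 45305.
Smallest N > 168 is LCM + 168 = 45305 + 168 = 45473.

45473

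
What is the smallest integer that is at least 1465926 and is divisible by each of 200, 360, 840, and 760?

1675800

The integer must be a common multiple of 200, 360, 840, and 760, so a multiple of their LCM.
200 = 2^3 × 5^2
360 = 2^3 × 3^2 × 5
840 = 2^3 × 3 × 5 × 7
760 = 2^3 × 5 × 19
LCM(200, 360, 840, 760) = 2^3 × 3^2 × 5^2 × 7 × 19 = 239400.
Smallest multiple of 239400 that is ≥ 1465926: ⌈1465926/239400⌉ × 239400 = 7 × 239400 = 1675800.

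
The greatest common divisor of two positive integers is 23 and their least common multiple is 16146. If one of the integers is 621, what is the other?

598

For two integers, gcd × lcm = product, so the other is (23 × 16146) / 621 = 371358 / 621 = 598.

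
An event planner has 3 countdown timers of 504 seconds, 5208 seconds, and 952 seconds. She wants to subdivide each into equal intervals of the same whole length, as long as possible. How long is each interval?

56 seconds

The interval must divide each timer length; the longest such is the gcd.
504 = 2^3 × 3^2 × 7
5208 = 2^3 × 3 × 7 × 31
952 = 2^3 × 7 × 17
gcd(504, 5208, 952) = 2^3 × 7 = 56.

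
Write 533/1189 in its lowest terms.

13/29

533 = 13 × 41
1189 = 29 × 41
gcd(533, 1189) = 41.
Divide numerator and denominator by 41: 533/1189 = 13/29.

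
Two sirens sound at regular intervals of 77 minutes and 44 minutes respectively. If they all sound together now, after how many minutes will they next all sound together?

They coincide at every common multiple of the periods; the first is the LCM.
77 = 7 × 11
44 = 2^2 × 11
LCM(77, 44) = 2^2 × 7 × 11 = 308.

308 minutes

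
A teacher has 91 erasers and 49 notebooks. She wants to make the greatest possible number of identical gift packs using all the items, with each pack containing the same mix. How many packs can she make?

7 packs

By the Euclidean algorithm:
91 = 1 × 49 + 42
49 = 1 × 42 + 7
42 = 6 × 7 + 0
gcd(91, 49) = 7.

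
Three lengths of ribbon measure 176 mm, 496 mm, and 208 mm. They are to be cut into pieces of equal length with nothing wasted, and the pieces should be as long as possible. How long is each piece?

Each piece length must divide every original length, so the longest possible is gcd(176, 496, 208).
176 = 2^4 × 11
496 = 2^4 × 31
208 = 2^4 × 13
gcd(176, 496, 208) = 2^4 = 16.

16 mm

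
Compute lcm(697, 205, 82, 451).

697 = 17 × 41
205 = 5 × 41
82 = 2 × 41
451 = 11 × 41
LCM(697, 205, 82, 451) = 2 × 5 × 11 × 17 × 41 = 76670.

76670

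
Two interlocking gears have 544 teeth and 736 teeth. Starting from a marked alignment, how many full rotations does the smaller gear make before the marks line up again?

23 rotations

The first common completion time is the LCM of the periods.
544 = 2^5 × 17
736 = 2^5 × 23
LCM(544, 736) = 2^5 × 17 × 23 = 12512.
Rotations for period 544: 12512 / 544 = 23.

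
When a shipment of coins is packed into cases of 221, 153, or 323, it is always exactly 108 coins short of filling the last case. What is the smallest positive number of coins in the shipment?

Being 108 short of a full case of size k means N ≡ −108 (mod k), i.e. N + 108 is a multiple of each size.
221 = 13 × 17
153 = 3^2 × 17
323 = 17 × 19
LCM(221, 153, 323) = 3^2 × 13 × 17 × 19 = 37791.
Smallest positive N is 37791 − 108 = 37683.

37683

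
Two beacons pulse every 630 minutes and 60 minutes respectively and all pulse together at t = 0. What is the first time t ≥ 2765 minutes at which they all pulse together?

3780 minutes

Joint pulses occur at multiples of LCM(630, 60).
630 = 2 × 3^2 × 5 × 7
60 = 2^2 × 3 × 5
LCM(630, 60) = 2^2 × 3^2 × 5 × 7 = 1260.
Smallest multiple of 1260 that is ≥ 2765: ⌈2765/1260⌉ × 1260 = 3 × 1260 = 3780.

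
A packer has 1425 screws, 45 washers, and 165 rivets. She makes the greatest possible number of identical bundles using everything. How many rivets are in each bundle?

11

Number of bundles = gcd(1425, 45, 165).
1425 = 3 × 5^2 × 19
45 = 3^2 × 5
165 = 3 × 5 × 11
gcd(1425, 45, 165) = 3 × 5 = 15.
rivets per bundle = 165 / 15 = 11.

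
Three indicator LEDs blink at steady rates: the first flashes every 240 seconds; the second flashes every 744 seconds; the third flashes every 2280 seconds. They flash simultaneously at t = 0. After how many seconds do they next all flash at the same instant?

141360 seconds

They coincide at every common multiple of the periods; the first is the LCM.
240 = 2^4 × 3 × 5
744 = 2^3 × 3 × 31
2280 = 2^3 × 3 × 5 × 19
LCM(240, 744, 2280) = 2^4 × 3 × 5 × 19 × 31 = 141360.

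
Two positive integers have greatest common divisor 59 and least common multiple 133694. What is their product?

For any two positive integers, gcd × lcm = product = 59 × 133694 = 7887946.

7887946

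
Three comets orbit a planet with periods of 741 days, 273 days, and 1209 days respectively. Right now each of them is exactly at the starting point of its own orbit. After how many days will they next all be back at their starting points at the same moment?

160797 days

The first simultaneous occurrence is after LCM of the individual periods.
741 = 3 × 13 × 19
273 = 3 × 7 × 13
1209 = 3 × 13 × 31
LCM(741, 273, 1209) = 3 × 7 × 13 × 19 × 31 = 160797.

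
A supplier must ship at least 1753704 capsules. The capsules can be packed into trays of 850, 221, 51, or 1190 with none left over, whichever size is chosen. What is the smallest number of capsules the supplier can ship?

The number of capsules must be a common multiple of 850, 221, 51, and 1190, so a multiple of their LCM.
850 = 2 × 5^2 × 17
221 = 13 × 17
51 = 3 × 17
1190 = 2 × 5 × 7 × 17
LCM(850, 221, 51, 1190) = 2 × 3 × 5^2 × 7 × 13 × 17 = 232050.
Smallest multiple of 232050 that is ≥ 1753704: ⌈1753704/232050⌉ × 232050 = 8 × 232050 = 1856400.

1856400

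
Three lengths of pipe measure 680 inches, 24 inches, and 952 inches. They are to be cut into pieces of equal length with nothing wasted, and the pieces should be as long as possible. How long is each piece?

8 inches

The greatest length dividing all of 680, 24, and 952 is their gcd.
680 = 2^3 × 5 × 17
24 = 2^3 × 3
952 = 2^3 × 7 × 17
gcd(680, 24, 952) = 2^3 = 8.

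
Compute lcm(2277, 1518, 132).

9108

2277 = 3^2 × 11 × 23
1518 = 2 × 3 × 11 × 23
132 = 2^2 × 3 × 11
LCM(2277, 1518, 132) = 2^2 × 3^2 × 11 × 23 = 9108.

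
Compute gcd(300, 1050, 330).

30

300 = 2^2 × 3 × 5^2
1050 = 2 × 3 × 5^2 × 7
330 = 2 × 3 × 5 × 11
gcd(300, 1050, 330) = 2 × 3 × 5 = 30.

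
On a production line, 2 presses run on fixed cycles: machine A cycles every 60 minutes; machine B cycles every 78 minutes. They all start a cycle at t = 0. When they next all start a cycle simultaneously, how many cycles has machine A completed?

13 cycles

All finish a whole number of cycles simultaneously at t = LCM of the periods.
60 = 2^2 × 3 × 5
78 = 2 × 3 × 13
LCM(60, 78) = 2^2 × 3 × 5 × 13 = 780.
Cycles for period 60: 780 / 60 = 13.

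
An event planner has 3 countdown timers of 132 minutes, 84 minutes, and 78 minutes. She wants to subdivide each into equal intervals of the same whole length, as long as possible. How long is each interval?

The interval must divide each timer length; the longest such is the gcd.
132 = 2^2 × 3 × 11
84 = 2^2 × 3 × 7
78 = 2 × 3 × 13
gcd(132, 84, 78) = 2 × 3 = 6.

6 minutes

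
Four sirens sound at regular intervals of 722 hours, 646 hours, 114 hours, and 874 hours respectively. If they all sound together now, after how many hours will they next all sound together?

The first simultaneous occurrence is after LCM of the individual periods.
722 = 2 × 19^2
646 = 2 × 17 × 19
114 = 2 × 3 × 19
874 = 2 × 19 × 23
LCM(722, 646, 114, 874) = 2 × 3 × 17 × 19^2 × 23 = 846906.

846906 hours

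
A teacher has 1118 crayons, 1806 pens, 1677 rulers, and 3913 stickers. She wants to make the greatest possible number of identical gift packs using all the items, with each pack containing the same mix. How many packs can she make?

43 packs

The pack count must divide each quantity, so the greatest is gcd(1118, 1806, 1677, 3913).
1118 = 2 × 13 × 43
1806 = 2 × 3 × 7 × 43
1677 = 3 × 13 × 43
3913 = 7 × 13 × 43
gcd(1118, 1806, 1677, 3913) = 43.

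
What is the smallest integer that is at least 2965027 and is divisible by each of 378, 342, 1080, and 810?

3016440

The integer must be a common multiple of 378, 342, 1080, and 810, so a multiple of their LCM.
378 = 2 × 3^3 × 7
342 = 2 × 3^2 × 19
1080 = 2^3 × 3^3 × 5
810 = 2 × 3^4 × 5
LCM(378, 342, 1080, 810) = 2^3 × 3^4 × 5 × 7 × 19 = 430920.
Smallest multiple of 430920 that is ≥ 2965027: ⌈2965027/430920⌉ × 430920 = 7 × 430920 = 3016440.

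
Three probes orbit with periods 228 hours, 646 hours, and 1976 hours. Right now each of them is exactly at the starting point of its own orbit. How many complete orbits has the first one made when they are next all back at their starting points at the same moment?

442 orbits

The first common completion time is the LCM of the periods.
228 = 2^2 × 3 × 19
646 = 2 × 17 × 19
1976 = 2^3 × 13 × 19
LCM(228, 646, 1976) = 2^3 × 3 × 13 × 17 × 19 = 100776.
Orbits for period 228: 100776 / 228 = 442.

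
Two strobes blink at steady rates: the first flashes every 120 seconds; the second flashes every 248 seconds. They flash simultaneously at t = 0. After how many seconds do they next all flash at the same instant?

3720 seconds

They coincide at every common multiple of the periods; the first is the LCM.
120 = 2^3 × 3 × 5
248 = 2^3 × 31
LCM(120, 248) = 2^3 × 3 × 5 × 31 = 3720.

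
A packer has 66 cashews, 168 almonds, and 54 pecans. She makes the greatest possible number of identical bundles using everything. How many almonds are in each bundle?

Number of bundles = gcd(66, 168, 54).
66 = 2 × 3 × 11
168 = 2^3 × 3 × 7
54 = 2 × 3^3
gcd(66, 168, 54) = 2 × 3 = 6.
almonds per bundle = 168 / 6 = 28.

28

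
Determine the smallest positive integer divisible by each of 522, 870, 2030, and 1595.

200970

522 = 2 × 3^2 × 29
870 = 2 × 3 × 5 × 29
2030 = 2 × 5 × 7 × 29
1595 = 5 × 11 × 29
LCM(522, 870, 2030, 1595) = 2 × 3^2 × 5 × 7 × 11 × 29 = 200970.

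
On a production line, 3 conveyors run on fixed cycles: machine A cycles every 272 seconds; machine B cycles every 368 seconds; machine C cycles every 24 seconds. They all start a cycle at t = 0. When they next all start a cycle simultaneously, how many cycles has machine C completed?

782 cycles

All finish a whole number of cycles simultaneously at t = LCM of the periods.
272 = 2^4 × 17
368 = 2^4 × 23
24 = 2^3 × 3
LCM(272, 368, 24) = 2^4 × 3 × 17 × 23 = 18768.
Cycles for period 24: 18768 / 24 = 782.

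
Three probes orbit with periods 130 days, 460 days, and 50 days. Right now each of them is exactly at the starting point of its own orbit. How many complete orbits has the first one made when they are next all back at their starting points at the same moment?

All finish a whole number of cycles simultaneously at t = LCM of the periods.
130 = 2 × 5 × 13
460 = 2^2 × 5 × 23
50 = 2 × 5^2
LCM(130, 460, 50) = 2^2 × 5^2 × 13 × 23 = 29900.
Orbits for period 130: 29900 / 130 = 230.

230 orbits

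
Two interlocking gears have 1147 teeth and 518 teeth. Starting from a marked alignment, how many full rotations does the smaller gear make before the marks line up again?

They are all back at their starting positions together after one LCM of the periods.
1147 = 31 × 37
518 = 2 × 7 × 37
LCM(1147, 518) = 2 × 7 × 31 × 37 = 16058.
Rotations for period 518: 16058 / 518 = 31.

31 rotations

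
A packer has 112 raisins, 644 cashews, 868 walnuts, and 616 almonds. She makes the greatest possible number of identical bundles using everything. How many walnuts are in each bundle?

31

Number of bundles = gcd(112, 644, 868, 616).
112 = 2^4 × 7
644 = 2^2 × 7 × 23
868 = 2^2 × 7 × 31
616 = 2^3 × 7 × 11
gcd(112, 644, 868, 616) = 2^2 × 7 = 28.
walnuts per bundle = 868 / 28 = 31.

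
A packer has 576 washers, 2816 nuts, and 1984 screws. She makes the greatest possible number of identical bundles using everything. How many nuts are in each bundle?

44

Number of bundles = gcd(576, 2816, 1984).
576 = 2^6 × 3^2
2816 = 2^8 × 11
1984 = 2^6 × 31
gcd(576, 2816, 1984) = 2^6 = 64.
nuts per bundle = 2816 / 64 = 44.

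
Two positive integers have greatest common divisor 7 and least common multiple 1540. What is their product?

10780

For any two positive integers, gcd × lcm = product = 7 × 1540 = 10780.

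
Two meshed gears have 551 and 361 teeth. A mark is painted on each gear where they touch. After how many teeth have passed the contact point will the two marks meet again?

We need the least common multiple of the intervals.
551 = 19 × 29
361 = 19^2
LCM(551, 361) = 19^2 × 29 = 10469.

10469 teeth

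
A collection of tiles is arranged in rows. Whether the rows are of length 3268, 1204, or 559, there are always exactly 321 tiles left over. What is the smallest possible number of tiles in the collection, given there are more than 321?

297709

N − 321 must be a common multiple of 3268, 1204, and 559.
3268 = 2^2 × 19 × 43
1204 = 2^2 × 7 × 43
559 = 13 × 43
LCM(3268, 1204, 559) = 2^2 × 7 × 13 × 19 × 43 = 297388.
Smallest N > 321 is LCM + 321 = 297388 + 321 = 297709.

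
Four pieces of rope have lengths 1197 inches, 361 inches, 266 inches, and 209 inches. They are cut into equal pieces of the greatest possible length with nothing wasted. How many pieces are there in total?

Piece length = gcd(1197, 361, 266, 209).
1197 = 3^2 × 7 × 19
361 = 19^2
266 = 2 × 7 × 19
209 = 11 × 19
gcd(1197, 361, 266, 209) = 19.
Total pieces = 1197/19 + 361/19 + 266/19 + 209/19 = 63 + 19 + 14 + 11 = 107.

107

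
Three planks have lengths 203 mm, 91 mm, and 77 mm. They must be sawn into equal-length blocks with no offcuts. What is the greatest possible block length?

7 mm

The block length must divide every plank, so the greatest is gcd(203, 91, 77).
203 = 7 × 29
91 = 7 × 13
77 = 7 × 11
gcd(203, 91, 77) = 7.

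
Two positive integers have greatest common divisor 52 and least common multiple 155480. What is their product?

For any two positive integers, gcd × lcm = product = 52 × 155480 = 8084960.

8084960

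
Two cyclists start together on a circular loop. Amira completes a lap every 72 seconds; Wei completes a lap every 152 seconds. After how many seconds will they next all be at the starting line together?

1368 seconds

The first simultaneous occurrence is after LCM of the individual periods.
72 = 2^3 × 3^2
152 = 2^3 × 19
LCM(72, 152) = 2^3 × 3^2 × 19 = 1368.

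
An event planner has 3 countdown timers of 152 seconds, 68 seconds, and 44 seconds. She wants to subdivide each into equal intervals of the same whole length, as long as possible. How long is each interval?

The interval must divide each timer length; the longest such is the gcd.
152 = 2^3 × 19
68 = 2^2 × 17
44 = 2^2 × 11
gcd(152, 68, 44) = 2^2 = 4.

4 seconds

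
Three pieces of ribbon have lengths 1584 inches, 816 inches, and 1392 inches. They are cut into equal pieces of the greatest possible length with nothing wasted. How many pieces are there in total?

79

Piece length = gcd(1584, 816, 1392).
1584 = 2^4 × 3^2 × 11
816 = 2^4 × 3 × 17
1392 = 2^4 × 3 × 29
gcd(1584, 816, 1392) = 2^4 × 3 = 48.
Total pieces = 1584/48 + 816/48 + 1392/48 = 33 + 17 + 29 = 79.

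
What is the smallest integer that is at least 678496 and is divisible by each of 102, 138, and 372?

727260

The integer must be a common multiple of 102, 138, and 372, so a multiple of their LCM.
102 = 2 × 3 × 17
138 = 2 × 3 × 23
372 = 2^2 × 3 × 31
LCM(102, 138, 372) = 2^2 × 3 × 17 × 23 × 31 = 145452.
Smallest multiple of 145452 that is ≥ 678496: ⌈678496/145452⌉ × 145452 = 5 × 145452 = 727260.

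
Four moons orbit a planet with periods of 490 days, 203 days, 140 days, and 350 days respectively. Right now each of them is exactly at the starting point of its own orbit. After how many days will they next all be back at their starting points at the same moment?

142100 days

They coincide at every common multiple of the periods; the first is the LCM.
490 = 2 × 5 × 7^2
203 = 7 × 29
140 = 2^2 × 5 × 7
350 = 2 × 5^2 × 7
LCM(490, 203, 140, 350) = 2^2 × 5^2 × 7^2 × 29 = 142100.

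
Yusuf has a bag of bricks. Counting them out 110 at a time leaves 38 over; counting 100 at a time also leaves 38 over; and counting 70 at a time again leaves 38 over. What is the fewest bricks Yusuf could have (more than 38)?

7738

N − 38 must be a common multiple of 110, 100, and 70.
110 = 2 × 5 × 11
100 = 2^2 × 5^2
70 = 2 × 5 × 7
LCM(110, 100, 70) = 2^2 × 5^2 × 7 × 11 = 7700.
Smallest N > 38 is LCM + 38 = 7700 + 38 = 7738.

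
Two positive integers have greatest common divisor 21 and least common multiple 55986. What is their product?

1175706

For any two positive integers, gcd × lcm = product = 21 × 55986 = 1175706.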